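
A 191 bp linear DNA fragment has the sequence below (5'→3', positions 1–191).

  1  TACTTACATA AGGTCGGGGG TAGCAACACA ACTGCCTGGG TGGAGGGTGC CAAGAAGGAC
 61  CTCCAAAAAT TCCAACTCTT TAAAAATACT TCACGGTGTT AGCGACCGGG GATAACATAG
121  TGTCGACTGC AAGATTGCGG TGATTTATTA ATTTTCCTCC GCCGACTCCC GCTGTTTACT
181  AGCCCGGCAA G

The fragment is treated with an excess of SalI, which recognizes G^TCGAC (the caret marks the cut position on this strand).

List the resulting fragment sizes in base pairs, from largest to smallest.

The SalI site (GTCGAC) starts at position 122.
SalI cuts after the first base of each site, so after position 122.
Linear molecule, 1 cut → 2 fragments:
  1–122 → 122 bp
  123–191 → 69 bp
Sorted largest to smallest: 122, 69 bp.

122, 69 bp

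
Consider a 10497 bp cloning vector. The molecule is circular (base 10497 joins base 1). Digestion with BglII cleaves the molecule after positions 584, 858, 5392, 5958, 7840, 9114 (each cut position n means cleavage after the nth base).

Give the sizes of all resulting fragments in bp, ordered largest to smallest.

4534, 1967, 1882, 1274, 566, 274 bp

Circular molecule, 6 cuts → 6 fragments:
  858 − 584 = 274 bp
  5392 − 858 = 4534 bp
  5958 − 5392 = 566 bp
  7840 − 5958 = 1882 bp
  9114 − 7840 = 1274 bp
  wrap: 10497 − 9114 + 584 = 1967 bp
Sorted largest to smallest: 4534, 1967, 1882, 1274, 566, 274 bp.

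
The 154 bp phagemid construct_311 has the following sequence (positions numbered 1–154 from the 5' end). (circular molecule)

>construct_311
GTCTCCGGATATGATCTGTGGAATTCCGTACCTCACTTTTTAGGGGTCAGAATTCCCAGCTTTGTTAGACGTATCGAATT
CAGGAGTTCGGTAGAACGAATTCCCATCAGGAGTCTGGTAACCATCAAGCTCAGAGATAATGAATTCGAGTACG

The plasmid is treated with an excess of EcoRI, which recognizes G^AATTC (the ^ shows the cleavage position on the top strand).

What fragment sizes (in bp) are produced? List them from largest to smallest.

44, 33, 29, 26, 22 bp

EcoRI sites (GAATTC) start at positions 21, 50, 76, 98, 142.
EcoRI cuts after the first base of each site, so after positions 21, 50, 76, 98, 142.
Circular molecule, 5 cuts → 5 fragments:
  22–50 → 29 bp
  51–76 → 26 bp
  77–98 → 22 bp
  99–142 → 44 bp
  143–154 then 1–21 → 12 + 21 = 33 bp
Sorted largest to smallest: 44, 33, 29, 26, 22 bp.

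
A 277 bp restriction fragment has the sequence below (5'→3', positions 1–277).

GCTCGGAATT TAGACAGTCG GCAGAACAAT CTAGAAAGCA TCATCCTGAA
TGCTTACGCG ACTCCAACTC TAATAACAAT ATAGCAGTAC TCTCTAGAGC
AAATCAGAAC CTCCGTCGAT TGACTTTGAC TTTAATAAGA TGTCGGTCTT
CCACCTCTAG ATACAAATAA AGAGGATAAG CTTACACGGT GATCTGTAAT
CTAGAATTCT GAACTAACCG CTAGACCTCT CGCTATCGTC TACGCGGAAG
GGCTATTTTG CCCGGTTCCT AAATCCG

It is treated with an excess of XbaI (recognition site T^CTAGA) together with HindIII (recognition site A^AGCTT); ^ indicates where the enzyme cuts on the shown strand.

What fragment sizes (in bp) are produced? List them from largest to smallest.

XbaI sites (TCTAGA) start at positions 30, 93, 156, 200.
XbaI cuts after the first base of each site, so after positions 30, 93, 156, 200.
The HindIII site (AAGCTT) starts at position 178.
HindIII cuts after the first base of each site, so after position 178.
Combined cut positions: 30, 93, 156, 178, 200.
Linear molecule, 5 cuts → 6 fragments:
  1–30 → 30 bp
  31–93 → 63 bp
  94–156 → 63 bp
  157–178 → 22 bp
  179–200 → 22 bp
  201–277 → 77 bp
Sorted largest to smallest: 77, 63, 63, 30, 22, 22 bp.

77, 63, 63, 30, 22, 22 bp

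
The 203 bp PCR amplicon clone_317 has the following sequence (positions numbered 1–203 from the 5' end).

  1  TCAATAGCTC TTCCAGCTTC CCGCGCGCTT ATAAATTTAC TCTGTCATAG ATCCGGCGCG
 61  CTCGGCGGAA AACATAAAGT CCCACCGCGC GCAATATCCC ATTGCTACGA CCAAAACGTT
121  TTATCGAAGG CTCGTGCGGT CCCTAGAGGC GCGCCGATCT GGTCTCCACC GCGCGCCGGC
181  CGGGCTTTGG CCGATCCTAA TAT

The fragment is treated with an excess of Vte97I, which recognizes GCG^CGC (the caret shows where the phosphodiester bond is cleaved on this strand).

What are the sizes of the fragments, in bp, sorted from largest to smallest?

62, 33, 31, 30, 25, 22 bp

Vte97I sites (GCGCGC) start at positions 23, 56, 87, 149, 171.
Vte97I cuts after base 3 of each site, so after positions 25, 58, 89, 151, 173.
Linear molecule, 5 cuts → 6 fragments:
  1–25 → 25 bp
  26–58 → 33 bp
  59–89 → 31 bp
  90–151 → 62 bp
  152–173 → 22 bp
  174–203 → 30 bp
Sorted largest to smallest: 62, 33, 31, 30, 25, 22 bp.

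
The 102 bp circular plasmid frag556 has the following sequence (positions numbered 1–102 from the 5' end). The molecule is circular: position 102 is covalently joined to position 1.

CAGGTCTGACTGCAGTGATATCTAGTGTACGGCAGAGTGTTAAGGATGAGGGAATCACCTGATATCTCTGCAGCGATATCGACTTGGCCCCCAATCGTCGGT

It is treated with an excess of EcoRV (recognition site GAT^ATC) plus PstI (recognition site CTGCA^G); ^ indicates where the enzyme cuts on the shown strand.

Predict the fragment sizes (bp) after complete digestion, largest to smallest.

EcoRV sites (GATATC) start at positions 17, 61, 75.
EcoRV cuts after base 3 of each site, so after positions 19, 63, 77.
PstI sites (CTGCAG) start at positions 10, 68.
PstI cuts after base 5 of each site (before the last base), so after positions 14, 72.
Combined cut positions: 14, 19, 63, 72, 77.
Circular molecule, 5 cuts → 5 fragments:
  15–19 → 5 bp
  20–63 → 44 bp
  64–72 → 9 bp
  73–77 → 5 bp
  78–102 then 1–14 → 25 + 14 = 39 bp
Sorted largest to smallest: 44, 39, 9, 5, 5 bp.

44, 39, 9, 5, 5 bp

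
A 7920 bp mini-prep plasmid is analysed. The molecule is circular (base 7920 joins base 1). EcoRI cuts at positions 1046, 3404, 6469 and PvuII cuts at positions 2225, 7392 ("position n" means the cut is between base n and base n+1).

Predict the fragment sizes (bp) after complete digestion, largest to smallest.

Combined cut positions (sorted): 1046, 2225, 3404, 6469, 7392.
Circular molecule, 5 cuts → 5 fragments:
  2225 − 1046 = 1179 bp
  3404 − 2225 = 1179 bp
  6469 − 3404 = 3065 bp
  7392 − 6469 = 923 bp
  wrap: 7920 − 7392 + 1046 = 1574 bp
Sorted largest to smallest: 3065, 1574, 1179, 1179, 923 bp.

3065, 1574, 1179, 1179, 923 bp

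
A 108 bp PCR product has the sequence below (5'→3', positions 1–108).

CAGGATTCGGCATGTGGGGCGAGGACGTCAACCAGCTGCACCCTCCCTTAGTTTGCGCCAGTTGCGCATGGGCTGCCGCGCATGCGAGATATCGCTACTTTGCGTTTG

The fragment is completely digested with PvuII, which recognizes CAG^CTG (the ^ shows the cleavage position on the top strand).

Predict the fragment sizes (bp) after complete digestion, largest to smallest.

The PvuII site (CAGCTG) starts at position 33.
PvuII cuts after base 3 of each site, so after position 35.
Linear molecule, 1 cut → 2 fragments:
  1–35 → 35 bp
  36–108 → 73 bp
Sorted largest to smallest: 73, 35 bp.

73, 35 bp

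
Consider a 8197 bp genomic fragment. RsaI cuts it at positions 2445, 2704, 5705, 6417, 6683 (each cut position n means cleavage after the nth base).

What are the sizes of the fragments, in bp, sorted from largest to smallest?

Linear molecule, 5 cuts → 6 fragments:
  2445 − 0 = 2445 bp
  2704 − 2445 = 259 bp
  5705 − 2704 = 3001 bp
  6417 − 5705 = 712 bp
  6683 − 6417 = 266 bp
  8197 − 6683 = 1514 bp
Sorted largest to smallest: 3001, 2445, 1514, 712, 266, 259 bp.

3001, 2445, 1514, 712, 266, 259 bp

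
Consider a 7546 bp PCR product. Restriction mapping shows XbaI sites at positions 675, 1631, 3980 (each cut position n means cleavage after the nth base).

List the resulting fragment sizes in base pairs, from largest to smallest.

Linear molecule, 3 cuts → 4 fragments:
  675 − 0 = 675 bp
  1631 − 675 = 956 bp
  3980 − 1631 = 2349 bp
  7546 − 3980 = 3566 bp
Sorted largest to smallest: 3566, 2349, 956, 675 bp.

3566, 2349, 956, 675 bp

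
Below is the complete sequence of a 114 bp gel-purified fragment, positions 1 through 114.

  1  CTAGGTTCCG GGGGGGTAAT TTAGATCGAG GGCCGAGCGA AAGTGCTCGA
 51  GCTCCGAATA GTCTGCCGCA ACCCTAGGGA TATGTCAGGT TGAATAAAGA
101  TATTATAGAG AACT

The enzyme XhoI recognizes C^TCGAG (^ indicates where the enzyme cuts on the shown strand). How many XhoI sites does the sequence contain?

1

CTCGAG occurs starting at position 46.
XhoI cuts at 1 site.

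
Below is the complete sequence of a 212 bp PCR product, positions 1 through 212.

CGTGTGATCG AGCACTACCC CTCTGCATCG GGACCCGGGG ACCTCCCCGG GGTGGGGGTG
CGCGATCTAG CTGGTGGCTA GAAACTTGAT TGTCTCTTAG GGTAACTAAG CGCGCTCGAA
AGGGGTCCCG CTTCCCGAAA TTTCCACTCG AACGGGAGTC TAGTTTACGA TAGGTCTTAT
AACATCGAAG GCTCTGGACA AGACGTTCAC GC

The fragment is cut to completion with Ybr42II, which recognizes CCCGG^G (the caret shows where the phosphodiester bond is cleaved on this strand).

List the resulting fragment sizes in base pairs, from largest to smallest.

Ybr42II sites (CCCGGG) start at positions 34, 46.
Ybr42II cuts after base 5 of each site (before the last base), so after positions 38, 50.
Linear molecule, 2 cuts → 3 fragments:
  1–38 → 38 bp
  39–50 → 12 bp
  51–212 → 162 bp
Sorted largest to smallest: 162, 38, 12 bp.

162, 38, 12 bp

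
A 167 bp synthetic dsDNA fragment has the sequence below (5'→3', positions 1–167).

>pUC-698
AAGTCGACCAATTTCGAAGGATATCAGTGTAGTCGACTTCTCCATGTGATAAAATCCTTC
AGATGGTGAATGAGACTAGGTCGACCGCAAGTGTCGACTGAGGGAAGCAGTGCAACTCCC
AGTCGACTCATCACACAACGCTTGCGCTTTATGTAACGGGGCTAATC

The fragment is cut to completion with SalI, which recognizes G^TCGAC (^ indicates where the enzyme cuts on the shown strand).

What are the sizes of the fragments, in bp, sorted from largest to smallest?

48, 45, 29, 29, 13, 3 bp

SalI sites (GTCGAC) start at positions 3, 32, 80, 93, 122.
SalI cuts after the first base of each site, so after positions 3, 32, 80, 93, 122.
Linear molecule, 5 cuts → 6 fragments:
  1–3 → 3 bp
  4–32 → 29 bp
  33–80 → 48 bp
  81–93 → 13 bp
  94–122 → 29 bp
  123–167 → 45 bp
Sorted largest to smallest: 48, 45, 29, 29, 13, 3 bp.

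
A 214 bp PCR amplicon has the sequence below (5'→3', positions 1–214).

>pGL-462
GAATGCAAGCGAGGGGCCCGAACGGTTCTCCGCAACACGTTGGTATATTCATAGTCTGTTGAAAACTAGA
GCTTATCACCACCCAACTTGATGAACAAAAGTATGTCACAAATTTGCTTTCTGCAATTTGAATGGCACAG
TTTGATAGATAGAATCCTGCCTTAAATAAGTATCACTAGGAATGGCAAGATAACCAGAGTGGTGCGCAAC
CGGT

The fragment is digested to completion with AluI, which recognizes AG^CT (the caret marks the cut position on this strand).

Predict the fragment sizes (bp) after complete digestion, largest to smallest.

The AluI site (AGCT) starts at position 70.
AluI cuts after base 2 of each site, so after position 71.
Linear molecule, 1 cut → 2 fragments:
  1–71 → 71 bp
  72–214 → 143 bp
Sorted largest to smallest: 143, 71 bp.

143, 71 bp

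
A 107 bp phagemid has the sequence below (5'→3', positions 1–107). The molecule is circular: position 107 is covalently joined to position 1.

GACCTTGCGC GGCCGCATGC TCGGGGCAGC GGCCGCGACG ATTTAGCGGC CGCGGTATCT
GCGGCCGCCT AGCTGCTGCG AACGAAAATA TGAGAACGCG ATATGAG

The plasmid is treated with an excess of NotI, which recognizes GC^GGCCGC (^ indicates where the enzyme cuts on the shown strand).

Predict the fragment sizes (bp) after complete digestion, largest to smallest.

55, 20, 17, 15 bp

NotI sites (GCGGCCGC) start at positions 9, 29, 46, 61.
NotI cuts after base 2 of each site, so after positions 10, 30, 47, 62.
Circular molecule, 4 cuts → 4 fragments:
  11–30 → 20 bp
  31–47 → 17 bp
  48–62 → 15 bp
  63–107 then 1–10 → 45 + 10 = 55 bp
Sorted largest to smallest: 55, 20, 17, 15 bp.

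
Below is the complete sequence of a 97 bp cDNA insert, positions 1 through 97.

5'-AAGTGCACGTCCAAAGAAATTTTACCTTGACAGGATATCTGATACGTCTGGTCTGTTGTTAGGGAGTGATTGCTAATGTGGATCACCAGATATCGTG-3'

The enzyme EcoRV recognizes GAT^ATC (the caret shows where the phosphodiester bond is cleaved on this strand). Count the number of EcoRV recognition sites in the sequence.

GATATC occurs starting at positions 34, 89.
EcoRV cuts at 2 sites.

2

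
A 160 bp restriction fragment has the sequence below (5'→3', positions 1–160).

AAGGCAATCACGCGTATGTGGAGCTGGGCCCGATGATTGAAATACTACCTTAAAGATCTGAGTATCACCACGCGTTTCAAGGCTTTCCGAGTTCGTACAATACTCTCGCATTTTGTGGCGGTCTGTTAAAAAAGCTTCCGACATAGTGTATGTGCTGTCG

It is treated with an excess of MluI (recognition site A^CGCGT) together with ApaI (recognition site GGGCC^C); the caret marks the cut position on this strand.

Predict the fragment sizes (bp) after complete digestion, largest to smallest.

MluI sites (ACGCGT) start at positions 10, 70.
MluI cuts after the first base of each site, so after positions 10, 70.
The ApaI site (GGGCCC) starts at position 26.
ApaI cuts after base 5 of each site (before the last base), so after position 30.
Combined cut positions: 10, 30, 70.
Linear molecule, 3 cuts → 4 fragments:
  1–10 → 10 bp
  11–30 → 20 bp
  31–70 → 40 bp
  71–160 → 90 bp
Sorted largest to smallest: 90, 40, 20, 10 bp.

90, 40, 20, 10 bp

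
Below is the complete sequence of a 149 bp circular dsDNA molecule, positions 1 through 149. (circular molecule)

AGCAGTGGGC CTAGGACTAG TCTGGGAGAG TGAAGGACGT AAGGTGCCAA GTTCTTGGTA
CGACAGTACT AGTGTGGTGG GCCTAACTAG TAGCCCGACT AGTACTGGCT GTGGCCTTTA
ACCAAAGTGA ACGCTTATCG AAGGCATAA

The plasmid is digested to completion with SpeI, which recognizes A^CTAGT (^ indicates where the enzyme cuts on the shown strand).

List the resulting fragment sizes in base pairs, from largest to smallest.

SpeI sites (ACTAGT) start at positions 16, 68, 86, 98.
SpeI cuts after the first base of each site, so after positions 16, 68, 86, 98.
Circular molecule, 4 cuts → 4 fragments:
  17–68 → 52 bp
  69–86 → 18 bp
  87–98 → 12 bp
  99–149 then 1–16 → 51 + 16 = 67 bp
Sorted largest to smallest: 67, 52, 18, 12 bp.

67, 52, 18, 12 bp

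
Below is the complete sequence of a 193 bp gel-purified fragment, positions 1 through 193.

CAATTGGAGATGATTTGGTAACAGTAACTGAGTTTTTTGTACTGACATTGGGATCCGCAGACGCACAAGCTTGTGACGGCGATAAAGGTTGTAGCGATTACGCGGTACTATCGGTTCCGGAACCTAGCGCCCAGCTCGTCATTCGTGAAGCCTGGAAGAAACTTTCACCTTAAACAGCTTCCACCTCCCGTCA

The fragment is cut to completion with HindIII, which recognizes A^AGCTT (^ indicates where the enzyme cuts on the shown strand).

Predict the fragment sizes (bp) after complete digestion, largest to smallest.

The HindIII site (AAGCTT) starts at position 67.
HindIII cuts after the first base of each site, so after position 67.
Linear molecule, 1 cut → 2 fragments:
  1–67 → 67 bp
  68–193 → 126 bp
Sorted largest to smallest: 126, 67 bp.

126, 67 bp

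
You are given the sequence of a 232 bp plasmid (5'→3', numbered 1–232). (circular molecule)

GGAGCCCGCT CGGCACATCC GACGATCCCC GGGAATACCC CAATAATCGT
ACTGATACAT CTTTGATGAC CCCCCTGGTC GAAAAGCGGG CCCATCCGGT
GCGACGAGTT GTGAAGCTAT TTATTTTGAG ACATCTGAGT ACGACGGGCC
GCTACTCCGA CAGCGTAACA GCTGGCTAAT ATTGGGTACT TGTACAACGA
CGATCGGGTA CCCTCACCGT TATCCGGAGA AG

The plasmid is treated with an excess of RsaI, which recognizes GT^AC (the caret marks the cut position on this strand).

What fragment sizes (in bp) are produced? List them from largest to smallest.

RsaI sites (GTAC) start at positions 49, 139, 186, 192, 208.
RsaI cuts after base 2 of each site, so after positions 50, 140, 187, 193, 209.
Circular molecule, 5 cuts → 5 fragments:
  51–140 → 90 bp
  141–187 → 47 bp
  188–193 → 6 bp
  194–209 → 16 bp
  210–232 then 1–50 → 23 + 50 = 73 bp
Sorted largest to smallest: 90, 73, 47, 16, 6 bp.

90, 73, 47, 16, 6 bp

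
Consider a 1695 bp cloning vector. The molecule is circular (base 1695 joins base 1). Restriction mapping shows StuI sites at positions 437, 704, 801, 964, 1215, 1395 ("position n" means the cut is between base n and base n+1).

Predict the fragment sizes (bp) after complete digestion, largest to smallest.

737, 267, 251, 180, 163, 97 bp

Circular molecule, 6 cuts → 6 fragments:
  704 − 437 = 267 bp
  801 − 704 = 97 bp
  964 − 801 = 163 bp
  1215 − 964 = 251 bp
  1395 − 1215 = 180 bp
  wrap: 1695 − 1395 + 437 = 737 bp
Sorted largest to smallest: 737, 267, 251, 180, 163, 97 bp.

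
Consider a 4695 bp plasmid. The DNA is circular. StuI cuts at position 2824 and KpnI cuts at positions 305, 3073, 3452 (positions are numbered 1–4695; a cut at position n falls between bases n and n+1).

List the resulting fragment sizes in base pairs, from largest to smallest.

2519, 1548, 379, 249 bp

Combined cut positions (sorted): 305, 2824, 3073, 3452.
Circular molecule, 4 cuts → 4 fragments:
  2824 − 305 = 2519 bp
  3073 − 2824 = 249 bp
  3452 − 3073 = 379 bp
  wrap: 4695 − 3452 + 305 = 1548 bp
Sorted largest to smallest: 2519, 1548, 379, 249 bp.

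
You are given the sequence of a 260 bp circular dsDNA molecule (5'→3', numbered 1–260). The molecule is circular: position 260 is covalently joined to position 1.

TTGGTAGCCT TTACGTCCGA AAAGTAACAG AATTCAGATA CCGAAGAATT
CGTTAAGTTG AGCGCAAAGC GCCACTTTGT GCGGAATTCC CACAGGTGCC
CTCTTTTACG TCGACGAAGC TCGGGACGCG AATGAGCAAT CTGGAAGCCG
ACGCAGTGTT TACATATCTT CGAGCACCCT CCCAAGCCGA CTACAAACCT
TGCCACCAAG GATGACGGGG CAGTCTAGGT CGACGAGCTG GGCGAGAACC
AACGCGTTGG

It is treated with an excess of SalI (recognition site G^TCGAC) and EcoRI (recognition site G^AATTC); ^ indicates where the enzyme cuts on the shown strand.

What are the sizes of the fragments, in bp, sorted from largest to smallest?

119, 61, 38, 26, 16 bp

SalI sites (GTCGAC) start at positions 110, 229.
SalI cuts after the first base of each site, so after positions 110, 229.
EcoRI sites (GAATTC) start at positions 30, 46, 84.
EcoRI cuts after the first base of each site, so after positions 30, 46, 84.
Combined cut positions: 30, 46, 84, 110, 229.
Circular molecule, 5 cuts → 5 fragments:
  31–46 → 16 bp
  47–84 → 38 bp
  85–110 → 26 bp
  111–229 → 119 bp
  230–260 then 1–30 → 31 + 30 = 61 bp
Sorted largest to smallest: 119, 61, 38, 26, 16 bp.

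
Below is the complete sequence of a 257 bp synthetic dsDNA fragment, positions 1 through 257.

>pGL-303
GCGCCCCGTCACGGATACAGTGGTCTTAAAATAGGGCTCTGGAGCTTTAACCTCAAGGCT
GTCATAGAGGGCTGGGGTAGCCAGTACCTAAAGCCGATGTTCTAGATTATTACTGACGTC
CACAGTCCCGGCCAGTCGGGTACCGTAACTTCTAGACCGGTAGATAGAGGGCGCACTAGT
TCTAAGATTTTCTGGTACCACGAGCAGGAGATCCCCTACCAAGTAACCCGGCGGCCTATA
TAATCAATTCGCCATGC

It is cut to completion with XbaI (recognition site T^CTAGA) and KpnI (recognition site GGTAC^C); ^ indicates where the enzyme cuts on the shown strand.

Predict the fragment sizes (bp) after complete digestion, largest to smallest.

XbaI sites (TCTAGA) start at positions 101, 151.
XbaI cuts after the first base of each site, so after positions 101, 151.
KpnI sites (GGTACC) start at positions 139, 194.
KpnI cuts after base 5 of each site (before the last base), so after positions 143, 198.
Combined cut positions: 101, 143, 151, 198.
Linear molecule, 4 cuts → 5 fragments:
  1–101 → 101 bp
  102–143 → 42 bp
  144–151 → 8 bp
  152–198 → 47 bp
  199–257 → 59 bp
Sorted largest to smallest: 101, 59, 47, 42, 8 bp.

101, 59, 47, 42, 8 bp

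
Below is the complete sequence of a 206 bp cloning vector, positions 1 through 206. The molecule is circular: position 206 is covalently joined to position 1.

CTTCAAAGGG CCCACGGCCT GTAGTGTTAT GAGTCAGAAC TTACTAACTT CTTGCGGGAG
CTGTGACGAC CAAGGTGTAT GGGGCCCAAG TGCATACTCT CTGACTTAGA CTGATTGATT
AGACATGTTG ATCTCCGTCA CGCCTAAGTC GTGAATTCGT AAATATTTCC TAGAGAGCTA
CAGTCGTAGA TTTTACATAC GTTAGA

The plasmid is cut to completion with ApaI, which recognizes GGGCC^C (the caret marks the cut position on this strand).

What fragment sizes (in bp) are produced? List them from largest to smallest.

132, 74 bp

ApaI sites (GGGCCC) start at positions 8, 82.
ApaI cuts after base 5 of each site (before the last base), so after positions 12, 86.
Circular molecule, 2 cuts → 2 fragments:
  13–86 → 74 bp
  87–206 then 1–12 → 120 + 12 = 132 bp
Sorted largest to smallest: 132, 74 bp.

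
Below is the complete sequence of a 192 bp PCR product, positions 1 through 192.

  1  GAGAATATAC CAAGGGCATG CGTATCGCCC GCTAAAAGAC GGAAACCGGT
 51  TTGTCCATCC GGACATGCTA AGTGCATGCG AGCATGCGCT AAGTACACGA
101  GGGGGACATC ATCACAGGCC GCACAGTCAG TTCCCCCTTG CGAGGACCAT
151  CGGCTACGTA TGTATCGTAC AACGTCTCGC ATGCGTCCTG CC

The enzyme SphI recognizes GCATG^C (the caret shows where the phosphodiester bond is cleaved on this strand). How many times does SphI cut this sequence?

4

GCATGC occurs starting at positions 16, 74, 82, 179.
SphI cuts at 4 sites.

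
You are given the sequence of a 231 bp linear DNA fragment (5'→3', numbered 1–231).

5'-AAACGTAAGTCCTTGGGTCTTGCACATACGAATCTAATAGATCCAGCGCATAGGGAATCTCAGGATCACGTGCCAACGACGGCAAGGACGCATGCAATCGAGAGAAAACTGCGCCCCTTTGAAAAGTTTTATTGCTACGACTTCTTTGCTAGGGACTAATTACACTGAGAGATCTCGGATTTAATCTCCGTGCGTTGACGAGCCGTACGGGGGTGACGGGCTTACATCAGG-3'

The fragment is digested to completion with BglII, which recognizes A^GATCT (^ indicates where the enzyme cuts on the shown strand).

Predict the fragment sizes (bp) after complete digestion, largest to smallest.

The BglII site (AGATCT) starts at position 170.
BglII cuts after the first base of each site, so after position 170.
Linear molecule, 1 cut → 2 fragments:
  1–170 → 170 bp
  171–231 → 61 bp
Sorted largest to smallest: 170, 61 bp.

170, 61 bp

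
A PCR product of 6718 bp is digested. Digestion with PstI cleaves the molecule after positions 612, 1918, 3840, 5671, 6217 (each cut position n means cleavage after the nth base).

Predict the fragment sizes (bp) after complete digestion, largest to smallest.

1922, 1831, 1306, 612, 546, 501 bp

Linear molecule, 5 cuts → 6 fragments:
  612 − 0 = 612 bp
  1918 − 612 = 1306 bp
  3840 − 1918 = 1922 bp
  5671 − 3840 = 1831 bp
  6217 − 5671 = 546 bp
  6718 − 6217 = 501 bp
Sorted largest to smallest: 1922, 1831, 1306, 612, 546, 501 bp.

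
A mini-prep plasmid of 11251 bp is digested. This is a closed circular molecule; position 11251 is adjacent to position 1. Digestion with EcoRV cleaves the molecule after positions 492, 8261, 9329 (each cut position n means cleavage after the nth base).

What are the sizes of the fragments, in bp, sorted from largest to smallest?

7769, 2414, 1068 bp

Circular molecule, 3 cuts → 3 fragments:
  8261 − 492 = 7769 bp
  9329 − 8261 = 1068 bp
  wrap: 11251 − 9329 + 492 = 2414 bp
Sorted largest to smallest: 7769, 2414, 1068 bp.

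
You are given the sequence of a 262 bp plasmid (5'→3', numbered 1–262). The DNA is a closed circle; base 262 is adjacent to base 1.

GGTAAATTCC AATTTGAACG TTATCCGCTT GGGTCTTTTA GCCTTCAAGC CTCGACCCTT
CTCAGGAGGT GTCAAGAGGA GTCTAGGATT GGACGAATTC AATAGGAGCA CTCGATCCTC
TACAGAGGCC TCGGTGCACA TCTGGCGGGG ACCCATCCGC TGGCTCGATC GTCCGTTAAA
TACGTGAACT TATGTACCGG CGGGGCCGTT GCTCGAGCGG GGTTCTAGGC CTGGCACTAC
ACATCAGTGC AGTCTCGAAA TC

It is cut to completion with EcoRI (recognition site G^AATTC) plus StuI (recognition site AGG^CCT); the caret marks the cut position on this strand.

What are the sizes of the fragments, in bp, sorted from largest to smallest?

The EcoRI site (GAATTC) starts at position 95.
EcoRI cuts after the first base of each site, so after position 95.
StuI sites (AGGCCT) start at positions 126, 227.
StuI cuts after base 3 of each site, so after positions 128, 229.
Combined cut positions: 95, 128, 229.
Circular molecule, 3 cuts → 3 fragments:
  96–128 → 33 bp
  129–229 → 101 bp
  230–262 then 1–95 → 33 + 95 = 128 bp
Sorted largest to smallest: 128, 101, 33 bp.

128, 101, 33 bp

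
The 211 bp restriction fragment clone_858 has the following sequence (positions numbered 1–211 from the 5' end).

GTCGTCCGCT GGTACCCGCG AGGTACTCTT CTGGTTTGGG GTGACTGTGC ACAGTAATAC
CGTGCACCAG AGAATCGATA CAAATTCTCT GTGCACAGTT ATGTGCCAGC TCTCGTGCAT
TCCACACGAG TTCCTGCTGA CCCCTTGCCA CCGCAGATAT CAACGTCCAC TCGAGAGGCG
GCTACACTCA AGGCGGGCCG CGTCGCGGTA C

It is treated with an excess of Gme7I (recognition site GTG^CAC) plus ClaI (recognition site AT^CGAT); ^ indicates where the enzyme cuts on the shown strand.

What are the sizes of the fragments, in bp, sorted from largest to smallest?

Gme7I sites (GTGCAC) start at positions 47, 62, 91.
Gme7I cuts after base 3 of each site, so after positions 49, 64, 93.
The ClaI site (ATCGAT) starts at position 74.
ClaI cuts after base 2 of each site, so after position 75.
Combined cut positions: 49, 64, 75, 93.
Linear molecule, 4 cuts → 5 fragments:
  1–49 → 49 bp
  50–64 → 15 bp
  65–75 → 11 bp
  76–93 → 18 bp
  94–211 → 118 bp
Sorted largest to smallest: 118, 49, 18, 15, 11 bp.

118, 49, 18, 15, 11 bp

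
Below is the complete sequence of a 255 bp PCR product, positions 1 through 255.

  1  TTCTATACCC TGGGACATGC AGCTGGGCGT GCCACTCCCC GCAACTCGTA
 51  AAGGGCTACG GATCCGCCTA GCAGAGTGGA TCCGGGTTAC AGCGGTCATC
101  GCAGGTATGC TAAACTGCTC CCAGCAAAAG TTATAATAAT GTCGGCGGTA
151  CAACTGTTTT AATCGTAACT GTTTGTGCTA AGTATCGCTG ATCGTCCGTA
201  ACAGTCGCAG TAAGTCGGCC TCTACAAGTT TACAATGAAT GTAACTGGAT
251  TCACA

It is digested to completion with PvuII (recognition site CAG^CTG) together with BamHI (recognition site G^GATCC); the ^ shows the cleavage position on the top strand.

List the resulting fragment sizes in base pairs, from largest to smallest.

The PvuII site (CAGCTG) starts at position 20.
PvuII cuts after base 3 of each site, so after position 22.
BamHI sites (GGATCC) start at positions 60, 78.
BamHI cuts after the first base of each site, so after positions 60, 78.
Combined cut positions: 22, 60, 78.
Linear molecule, 3 cuts → 4 fragments:
  1–22 → 22 bp
  23–60 → 38 bp
  61–78 → 18 bp
  79–255 → 177 bp
Sorted largest to smallest: 177, 38, 22, 18 bp.

177, 38, 22, 18 bp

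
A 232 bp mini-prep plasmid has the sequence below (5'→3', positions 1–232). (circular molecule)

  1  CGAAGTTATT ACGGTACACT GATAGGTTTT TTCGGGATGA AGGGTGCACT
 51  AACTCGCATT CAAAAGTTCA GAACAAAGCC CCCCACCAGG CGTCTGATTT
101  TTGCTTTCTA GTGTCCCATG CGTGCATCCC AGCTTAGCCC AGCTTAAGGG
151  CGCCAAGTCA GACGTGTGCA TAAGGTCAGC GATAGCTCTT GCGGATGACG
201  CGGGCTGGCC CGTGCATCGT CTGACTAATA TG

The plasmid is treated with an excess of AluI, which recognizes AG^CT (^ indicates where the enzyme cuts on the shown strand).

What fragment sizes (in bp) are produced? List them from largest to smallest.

179, 43, 10 bp

AluI sites (AGCT) start at positions 131, 141, 184.
AluI cuts after base 2 of each site, so after positions 132, 142, 185.
Circular molecule, 3 cuts → 3 fragments:
  133–142 → 10 bp
  143–185 → 43 bp
  186–232 then 1–132 → 47 + 132 = 179 bp
Sorted largest to smallest: 179, 43, 10 bp.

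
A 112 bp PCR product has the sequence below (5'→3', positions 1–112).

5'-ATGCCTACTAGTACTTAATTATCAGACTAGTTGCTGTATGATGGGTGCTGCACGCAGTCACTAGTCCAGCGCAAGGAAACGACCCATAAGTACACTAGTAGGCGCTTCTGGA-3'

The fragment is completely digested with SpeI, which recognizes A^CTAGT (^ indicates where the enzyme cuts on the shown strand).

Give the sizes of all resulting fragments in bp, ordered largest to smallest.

SpeI sites (ACTAGT) start at positions 7, 26, 60, 94.
SpeI cuts after the first base of each site, so after positions 7, 26, 60, 94.
Linear molecule, 4 cuts → 5 fragments:
  1–7 → 7 bp
  8–26 → 19 bp
  27–60 → 34 bp
  61–94 → 34 bp
  95–112 → 18 bp
Sorted largest to smallest: 34, 34, 19, 18, 7 bp.

34, 34, 19, 18, 7 bp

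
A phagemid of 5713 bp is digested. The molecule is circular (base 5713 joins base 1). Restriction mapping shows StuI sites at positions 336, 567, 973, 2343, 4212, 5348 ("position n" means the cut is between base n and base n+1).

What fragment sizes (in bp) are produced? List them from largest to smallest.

1869, 1370, 1136, 701, 406, 231 bp

Circular molecule, 6 cuts → 6 fragments:
  567 − 336 = 231 bp
  973 − 567 = 406 bp
  2343 − 973 = 1370 bp
  4212 − 2343 = 1869 bp
  5348 − 4212 = 1136 bp
  wrap: 5713 − 5348 + 336 = 701 bp
Sorted largest to smallest: 1869, 1370, 1136, 701, 406, 231 bp.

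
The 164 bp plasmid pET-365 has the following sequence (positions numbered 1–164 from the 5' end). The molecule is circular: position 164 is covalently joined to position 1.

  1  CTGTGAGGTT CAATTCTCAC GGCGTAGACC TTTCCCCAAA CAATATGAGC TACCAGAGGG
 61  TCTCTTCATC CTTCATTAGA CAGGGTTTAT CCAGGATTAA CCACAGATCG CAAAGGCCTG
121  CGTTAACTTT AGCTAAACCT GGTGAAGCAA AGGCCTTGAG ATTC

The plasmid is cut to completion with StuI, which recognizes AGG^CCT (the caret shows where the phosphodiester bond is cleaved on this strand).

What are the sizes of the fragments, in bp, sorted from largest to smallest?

StuI sites (AGGCCT) start at positions 114, 151.
StuI cuts after base 3 of each site, so after positions 116, 153.
Circular molecule, 2 cuts → 2 fragments:
  117–153 → 37 bp
  154–164 then 1–116 → 11 + 116 = 127 bp
Sorted largest to smallest: 127, 37 bp.

127, 37 bp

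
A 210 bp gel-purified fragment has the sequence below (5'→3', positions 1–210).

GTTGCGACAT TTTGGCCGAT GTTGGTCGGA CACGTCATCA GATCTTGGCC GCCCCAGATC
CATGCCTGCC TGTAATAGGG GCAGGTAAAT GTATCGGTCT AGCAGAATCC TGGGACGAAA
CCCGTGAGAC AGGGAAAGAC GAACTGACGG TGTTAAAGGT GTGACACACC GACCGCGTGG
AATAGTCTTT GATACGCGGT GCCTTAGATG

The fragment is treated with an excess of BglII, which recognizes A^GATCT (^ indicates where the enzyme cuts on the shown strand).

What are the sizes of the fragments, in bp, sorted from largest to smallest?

The BglII site (AGATCT) starts at position 40.
BglII cuts after the first base of each site, so after position 40.
Linear molecule, 1 cut → 2 fragments:
  1–40 → 40 bp
  41–210 → 170 bp
Sorted largest to smallest: 170, 40 bp.

170, 40 bp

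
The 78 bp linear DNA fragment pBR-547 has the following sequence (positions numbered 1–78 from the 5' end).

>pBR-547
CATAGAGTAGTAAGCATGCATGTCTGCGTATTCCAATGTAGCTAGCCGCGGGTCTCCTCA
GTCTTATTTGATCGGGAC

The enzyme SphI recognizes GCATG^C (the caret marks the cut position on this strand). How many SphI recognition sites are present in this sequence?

1

GCATGC occurs starting at position 14.
SphI cuts at 1 site.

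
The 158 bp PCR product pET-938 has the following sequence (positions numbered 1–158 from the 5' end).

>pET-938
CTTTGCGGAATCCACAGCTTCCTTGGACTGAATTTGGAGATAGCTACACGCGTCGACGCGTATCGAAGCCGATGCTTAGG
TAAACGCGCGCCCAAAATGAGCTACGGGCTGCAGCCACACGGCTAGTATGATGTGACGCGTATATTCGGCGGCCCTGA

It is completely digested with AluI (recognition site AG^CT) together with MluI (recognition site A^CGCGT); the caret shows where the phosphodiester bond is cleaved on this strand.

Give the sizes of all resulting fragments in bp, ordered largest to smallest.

AluI sites (AGCT) start at positions 16, 42, 100.
AluI cuts after base 2 of each site, so after positions 17, 43, 101.
MluI sites (ACGCGT) start at positions 48, 56, 136.
MluI cuts after the first base of each site, so after positions 48, 56, 136.
Combined cut positions: 17, 43, 48, 56, 101, 136.
Linear molecule, 6 cuts → 7 fragments:
  1–17 → 17 bp
  18–43 → 26 bp
  44–48 → 5 bp
  49–56 → 8 bp
  57–101 → 45 bp
  102–136 → 35 bp
  137–158 → 22 bp
Sorted largest to smallest: 45, 35, 26, 22, 17, 8, 5 bp.

45, 35, 26, 22, 17, 8, 5 bp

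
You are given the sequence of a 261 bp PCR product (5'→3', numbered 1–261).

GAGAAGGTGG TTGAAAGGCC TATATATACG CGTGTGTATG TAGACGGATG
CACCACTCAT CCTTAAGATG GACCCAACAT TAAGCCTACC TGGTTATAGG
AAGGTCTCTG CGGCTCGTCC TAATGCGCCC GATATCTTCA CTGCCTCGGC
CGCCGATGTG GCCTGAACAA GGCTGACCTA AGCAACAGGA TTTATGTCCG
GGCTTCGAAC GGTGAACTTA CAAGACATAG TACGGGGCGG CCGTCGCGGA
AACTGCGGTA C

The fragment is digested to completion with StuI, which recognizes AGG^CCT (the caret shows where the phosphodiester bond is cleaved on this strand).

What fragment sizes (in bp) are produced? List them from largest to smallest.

243, 18 bp

The StuI site (AGGCCT) starts at position 16.
StuI cuts after base 3 of each site, so after position 18.
Linear molecule, 1 cut → 2 fragments:
  1–18 → 18 bp
  19–261 → 243 bp
Sorted largest to smallest: 243, 18 bp.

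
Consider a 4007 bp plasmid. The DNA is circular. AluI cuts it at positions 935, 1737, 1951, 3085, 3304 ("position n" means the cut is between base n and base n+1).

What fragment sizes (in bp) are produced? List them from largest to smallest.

1638, 1134, 802, 219, 214 bp

Circular molecule, 5 cuts → 5 fragments:
  1737 − 935 = 802 bp
  1951 − 1737 = 214 bp
  3085 − 1951 = 1134 bp
  3304 − 3085 = 219 bp
  wrap: 4007 − 3304 + 935 = 1638 bp
Sorted largest to smallest: 1638, 1134, 802, 219, 214 bp.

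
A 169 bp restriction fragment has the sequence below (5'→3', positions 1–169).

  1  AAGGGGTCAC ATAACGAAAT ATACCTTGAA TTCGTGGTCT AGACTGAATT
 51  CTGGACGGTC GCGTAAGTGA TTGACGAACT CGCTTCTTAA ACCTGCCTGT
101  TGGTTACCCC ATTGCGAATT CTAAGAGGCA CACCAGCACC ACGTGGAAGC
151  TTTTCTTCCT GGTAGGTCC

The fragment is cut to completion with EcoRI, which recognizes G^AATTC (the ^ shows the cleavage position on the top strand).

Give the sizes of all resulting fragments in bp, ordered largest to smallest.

EcoRI sites (GAATTC) start at positions 28, 46, 116.
EcoRI cuts after the first base of each site, so after positions 28, 46, 116.
Linear molecule, 3 cuts → 4 fragments:
  1–28 → 28 bp
  29–46 → 18 bp
  47–116 → 70 bp
  117–169 → 53 bp
Sorted largest to smallest: 70, 53, 28, 18 bp.

70, 53, 28, 18 bp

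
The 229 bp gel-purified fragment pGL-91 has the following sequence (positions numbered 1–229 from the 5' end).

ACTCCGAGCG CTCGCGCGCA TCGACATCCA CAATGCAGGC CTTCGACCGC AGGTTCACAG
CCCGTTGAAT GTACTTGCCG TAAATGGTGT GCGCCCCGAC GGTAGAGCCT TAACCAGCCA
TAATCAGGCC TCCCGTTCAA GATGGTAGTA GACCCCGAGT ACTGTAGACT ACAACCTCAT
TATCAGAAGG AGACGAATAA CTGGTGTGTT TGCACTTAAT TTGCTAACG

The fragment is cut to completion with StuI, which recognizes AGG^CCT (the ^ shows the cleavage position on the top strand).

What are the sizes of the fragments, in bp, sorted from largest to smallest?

101, 89, 39 bp

StuI sites (AGGCCT) start at positions 37, 126.
StuI cuts after base 3 of each site, so after positions 39, 128.
Linear molecule, 2 cuts → 3 fragments:
  1–39 → 39 bp
  40–128 → 89 bp
  129–229 → 101 bp
Sorted largest to smallest: 101, 89, 39 bp.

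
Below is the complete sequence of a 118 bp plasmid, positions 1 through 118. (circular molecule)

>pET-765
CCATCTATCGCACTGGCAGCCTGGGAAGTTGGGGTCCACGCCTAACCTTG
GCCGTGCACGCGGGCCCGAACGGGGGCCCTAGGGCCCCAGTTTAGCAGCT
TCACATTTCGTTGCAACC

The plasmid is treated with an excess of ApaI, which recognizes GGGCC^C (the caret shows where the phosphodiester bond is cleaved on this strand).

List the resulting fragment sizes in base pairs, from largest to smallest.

98, 12, 8 bp

ApaI sites (GGGCCC) start at positions 62, 74, 82.
ApaI cuts after base 5 of each site (before the last base), so after positions 66, 78, 86.
Circular molecule, 3 cuts → 3 fragments:
  67–78 → 12 bp
  79–86 → 8 bp
  87–118 then 1–66 → 32 + 66 = 98 bp
Sorted largest to smallest: 98, 12, 8 bp.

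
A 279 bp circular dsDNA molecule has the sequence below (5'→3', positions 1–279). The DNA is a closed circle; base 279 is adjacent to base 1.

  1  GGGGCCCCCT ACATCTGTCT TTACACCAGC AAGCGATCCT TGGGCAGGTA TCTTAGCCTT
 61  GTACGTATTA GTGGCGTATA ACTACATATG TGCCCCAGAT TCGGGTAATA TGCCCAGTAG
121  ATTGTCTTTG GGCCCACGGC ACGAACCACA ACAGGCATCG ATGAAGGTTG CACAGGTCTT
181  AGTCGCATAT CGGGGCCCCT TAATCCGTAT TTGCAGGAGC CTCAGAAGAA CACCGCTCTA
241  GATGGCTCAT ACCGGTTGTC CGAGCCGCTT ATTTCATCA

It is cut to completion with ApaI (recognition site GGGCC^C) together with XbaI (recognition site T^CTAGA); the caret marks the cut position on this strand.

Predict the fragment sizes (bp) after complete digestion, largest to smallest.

ApaI sites (GGGCCC) start at positions 2, 130, 193.
ApaI cuts after base 5 of each site (before the last base), so after positions 6, 134, 197.
The XbaI site (TCTAGA) starts at position 237.
XbaI cuts after the first base of each site, so after position 237.
Combined cut positions: 6, 134, 197, 237.
Circular molecule, 4 cuts → 4 fragments:
  7–134 → 128 bp
  135–197 → 63 bp
  198–237 → 40 bp
  238–279 then 1–6 → 42 + 6 = 48 bp
Sorted largest to smallest: 128, 63, 48, 40 bp.

128, 63, 48, 40 bp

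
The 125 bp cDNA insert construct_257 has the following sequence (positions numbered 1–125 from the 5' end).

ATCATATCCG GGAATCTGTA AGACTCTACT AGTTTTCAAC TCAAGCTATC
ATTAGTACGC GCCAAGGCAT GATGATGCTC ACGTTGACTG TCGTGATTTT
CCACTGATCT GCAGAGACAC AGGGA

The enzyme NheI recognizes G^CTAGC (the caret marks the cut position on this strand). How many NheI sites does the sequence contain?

No occurrence of GCTAGC is present in the sequence.
NheI does not cut: 0 sites.

0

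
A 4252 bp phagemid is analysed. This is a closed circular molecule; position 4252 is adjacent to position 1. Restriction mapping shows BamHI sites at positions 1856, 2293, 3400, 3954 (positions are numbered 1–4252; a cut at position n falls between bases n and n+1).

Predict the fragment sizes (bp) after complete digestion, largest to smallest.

2154, 1107, 554, 437 bp

Circular molecule, 4 cuts → 4 fragments:
  2293 − 1856 = 437 bp
  3400 − 2293 = 1107 bp
  3954 − 3400 = 554 bp
  wrap: 4252 − 3954 + 1856 = 2154 bp
Sorted largest to smallest: 2154, 1107, 554, 437 bp.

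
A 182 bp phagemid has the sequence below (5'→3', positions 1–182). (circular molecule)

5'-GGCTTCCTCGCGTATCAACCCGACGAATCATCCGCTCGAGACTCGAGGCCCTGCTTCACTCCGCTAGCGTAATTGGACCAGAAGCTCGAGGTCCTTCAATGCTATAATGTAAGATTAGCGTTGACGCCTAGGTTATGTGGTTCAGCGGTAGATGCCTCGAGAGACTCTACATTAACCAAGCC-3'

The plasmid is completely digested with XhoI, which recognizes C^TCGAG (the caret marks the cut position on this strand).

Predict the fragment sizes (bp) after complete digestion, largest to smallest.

71, 61, 43, 7 bp

XhoI sites (CTCGAG) start at positions 35, 42, 85, 156.
XhoI cuts after the first base of each site, so after positions 35, 42, 85, 156.
Circular molecule, 4 cuts → 4 fragments:
  36–42 → 7 bp
  43–85 → 43 bp
  86–156 → 71 bp
  157–182 then 1–35 → 26 + 35 = 61 bp
Sorted largest to smallest: 71, 61, 43, 7 bp.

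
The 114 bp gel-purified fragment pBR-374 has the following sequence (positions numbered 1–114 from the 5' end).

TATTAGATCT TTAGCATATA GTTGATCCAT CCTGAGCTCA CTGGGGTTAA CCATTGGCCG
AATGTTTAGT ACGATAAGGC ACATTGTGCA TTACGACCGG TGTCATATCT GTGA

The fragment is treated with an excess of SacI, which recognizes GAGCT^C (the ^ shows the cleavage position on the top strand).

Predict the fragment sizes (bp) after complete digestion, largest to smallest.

The SacI site (GAGCTC) starts at position 34.
SacI cuts after base 5 of each site (before the last base), so after position 38.
Linear molecule, 1 cut → 2 fragments:
  1–38 → 38 bp
  39–114 → 76 bp
Sorted largest to smallest: 76, 38 bp.

76, 38 bp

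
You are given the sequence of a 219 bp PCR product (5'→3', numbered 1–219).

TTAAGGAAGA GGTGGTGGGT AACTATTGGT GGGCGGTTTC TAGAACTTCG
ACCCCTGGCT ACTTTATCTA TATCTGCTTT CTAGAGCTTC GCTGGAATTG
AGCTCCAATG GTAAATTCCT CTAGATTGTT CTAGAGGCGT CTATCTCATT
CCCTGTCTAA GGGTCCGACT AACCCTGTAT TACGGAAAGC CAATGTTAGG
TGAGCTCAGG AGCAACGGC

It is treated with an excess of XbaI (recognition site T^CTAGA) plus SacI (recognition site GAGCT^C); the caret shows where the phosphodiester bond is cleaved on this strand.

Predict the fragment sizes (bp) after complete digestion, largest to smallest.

XbaI sites (TCTAGA) start at positions 39, 80, 120, 130.
XbaI cuts after the first base of each site, so after positions 39, 80, 120, 130.
SacI sites (GAGCTC) start at positions 100, 202.
SacI cuts after base 5 of each site (before the last base), so after positions 104, 206.
Combined cut positions: 39, 80, 104, 120, 130, 206.
Linear molecule, 6 cuts → 7 fragments:
  1–39 → 39 bp
  40–80 → 41 bp
  81–104 → 24 bp
  105–120 → 16 bp
  121–130 → 10 bp
  131–206 → 76 bp
  207–219 → 13 bp
Sorted largest to smallest: 76, 41, 39, 24, 16, 13, 10 bp.

76, 41, 39, 24, 16, 13, 10 bp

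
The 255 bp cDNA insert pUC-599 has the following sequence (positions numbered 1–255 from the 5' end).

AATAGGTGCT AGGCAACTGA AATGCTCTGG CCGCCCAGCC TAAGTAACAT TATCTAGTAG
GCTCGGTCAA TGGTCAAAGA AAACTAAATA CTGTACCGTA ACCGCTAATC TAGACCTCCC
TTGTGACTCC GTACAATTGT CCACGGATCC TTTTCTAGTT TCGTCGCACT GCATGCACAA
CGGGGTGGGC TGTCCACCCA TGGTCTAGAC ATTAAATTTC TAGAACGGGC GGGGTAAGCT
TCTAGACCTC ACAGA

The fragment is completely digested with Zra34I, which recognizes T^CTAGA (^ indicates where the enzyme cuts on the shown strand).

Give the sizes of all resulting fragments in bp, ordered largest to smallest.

109, 95, 22, 15, 14 bp

Zra34I sites (TCTAGA) start at positions 109, 204, 219, 241.
Zra34I cuts after the first base of each site, so after positions 109, 204, 219, 241.
Linear molecule, 4 cuts → 5 fragments:
  1–109 → 109 bp
  110–204 → 95 bp
  205–219 → 15 bp
  220–241 → 22 bp
  242–255 → 14 bp
Sorted largest to smallest: 109, 95, 22, 15, 14 bp.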